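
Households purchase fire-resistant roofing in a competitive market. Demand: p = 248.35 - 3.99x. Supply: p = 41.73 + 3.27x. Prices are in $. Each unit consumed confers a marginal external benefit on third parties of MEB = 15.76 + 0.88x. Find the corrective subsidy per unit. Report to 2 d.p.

Social marginal benefit = demand + MEB = 264.11 - 3.11x.
Set SMB = MC: 264.11 - 3.11x = 41.73 + 3.27x → x* = 34.8558.
The Pigouvian subsidy equals MEB at x*: 15.76 + 0.88×34.8558 = 46.4331.

subsidy = $46.43 per unit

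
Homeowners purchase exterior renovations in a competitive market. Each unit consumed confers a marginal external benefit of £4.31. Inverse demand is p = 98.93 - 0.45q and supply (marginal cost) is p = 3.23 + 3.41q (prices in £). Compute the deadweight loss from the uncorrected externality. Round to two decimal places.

DWL = £2.41

Market equilibrium (private): 3.23 + 3.41q = 98.93 - 0.45q → q_m = 24.7927.
Social marginal benefit = demand + MEB = 103.24 - 0.45q.
Set SMB = MC: 103.24 - 0.45q = 3.23 + 3.41q → q* = 25.9093.
Height of the DWL triangle at q_m is SMB(q_m) − MC(q_m) = MEB(q_m) = 4.3100.
DWL = ½ × 1.1166 × 4.3100 = 2.4063.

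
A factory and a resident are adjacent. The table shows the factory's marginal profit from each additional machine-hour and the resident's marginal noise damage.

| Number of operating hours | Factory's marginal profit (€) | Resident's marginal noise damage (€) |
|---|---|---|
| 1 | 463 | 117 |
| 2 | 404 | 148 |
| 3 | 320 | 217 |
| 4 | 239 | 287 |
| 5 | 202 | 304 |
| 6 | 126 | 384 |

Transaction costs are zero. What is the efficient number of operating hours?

Bargaining reaches the level where marginal profit last exceeds marginal noise damage.
That holds through level 3 (320 ≥ 217) but not at 4 (239 < 287).

3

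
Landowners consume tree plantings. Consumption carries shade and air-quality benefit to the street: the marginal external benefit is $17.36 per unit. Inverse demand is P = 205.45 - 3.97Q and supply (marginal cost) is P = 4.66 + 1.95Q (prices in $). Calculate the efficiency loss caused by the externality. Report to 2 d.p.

DWL = $25.45

Market equilibrium (private): 4.66 + 1.95Q = 205.45 - 3.97Q → Q_m = 33.9172.
Social marginal benefit = demand + MEB = 222.81 - 3.97Q.
Set SMB = MC: 222.81 - 3.97Q = 4.66 + 1.95Q → Q* = 36.8497.
The loss is the area between SMB and MC from Q* to Q_m; with linear curves that's a triangle of height MEB(Q_m).
DWL = ½ × 2.9325 × 17.3600 = 25.4541.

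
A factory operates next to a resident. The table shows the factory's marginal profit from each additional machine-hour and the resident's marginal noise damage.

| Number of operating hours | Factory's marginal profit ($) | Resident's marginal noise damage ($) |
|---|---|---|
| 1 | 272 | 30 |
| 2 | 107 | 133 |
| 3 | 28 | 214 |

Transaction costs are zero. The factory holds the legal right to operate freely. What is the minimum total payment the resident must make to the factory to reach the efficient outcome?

$135

Left alone the factory would choose level 3 (marginal profit stays positive).
Efficient level: k* = 1 (marginal profit ≥ marginal noise damage through 1).
The resident must at least cover the factory's forgone profit from cutting 3→1: 107 + 28 = 135.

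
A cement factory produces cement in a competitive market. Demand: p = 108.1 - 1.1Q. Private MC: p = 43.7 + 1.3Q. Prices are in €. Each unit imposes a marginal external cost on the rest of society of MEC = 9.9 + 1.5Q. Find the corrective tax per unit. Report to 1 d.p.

Social marginal cost = private MC + MEC = 53.6 + 2.8Q.
Set SMC = demand: 53.6 + 2.8Q = 108.1 - 1.1Q → Q* = 13.9744.
The Pigouvian tax equals MEC at Q*: 9.9 + 1.5×13.9744 = 30.8616.

tax = €30.9 per unit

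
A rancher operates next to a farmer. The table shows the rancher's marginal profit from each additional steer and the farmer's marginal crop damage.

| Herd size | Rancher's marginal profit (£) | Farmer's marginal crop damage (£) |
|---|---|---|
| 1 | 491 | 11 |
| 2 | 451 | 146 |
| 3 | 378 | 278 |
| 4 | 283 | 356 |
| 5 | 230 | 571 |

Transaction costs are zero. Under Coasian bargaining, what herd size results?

3

Bargaining reaches the level where marginal profit last exceeds marginal crop damage.
That holds through level 3 (378 ≥ 278) but not at 4 (283 < 356).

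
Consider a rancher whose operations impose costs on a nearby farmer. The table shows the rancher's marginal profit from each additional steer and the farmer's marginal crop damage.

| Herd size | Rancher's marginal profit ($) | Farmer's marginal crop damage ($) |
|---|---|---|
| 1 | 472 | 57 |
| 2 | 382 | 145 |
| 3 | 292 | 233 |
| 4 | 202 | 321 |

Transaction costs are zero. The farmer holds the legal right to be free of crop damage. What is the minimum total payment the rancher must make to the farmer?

Efficient level: marginal profit ≥ marginal crop damage through level 3, so k* = 3.
With the farmer holding the right, the rancher must at least compensate total damage at k*: 57 + 145 + 233 = 435.

$435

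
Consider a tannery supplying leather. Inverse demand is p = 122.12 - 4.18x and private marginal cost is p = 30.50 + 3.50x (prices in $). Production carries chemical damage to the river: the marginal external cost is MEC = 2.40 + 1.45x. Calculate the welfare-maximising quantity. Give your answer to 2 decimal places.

Social marginal cost = private MC + MEC = 32.90 + 4.95x.
Set SMC = demand: 32.90 + 4.95x = 122.12 - 4.18x → x* = 9.7722.

x* = 9.77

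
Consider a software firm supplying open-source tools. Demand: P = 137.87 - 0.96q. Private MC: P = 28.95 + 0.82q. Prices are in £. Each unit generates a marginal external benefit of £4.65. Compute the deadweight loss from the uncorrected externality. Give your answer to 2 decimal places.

DWL = £6.07

Market equilibrium (private): 28.95 + 0.82q = 137.87 - 0.96q → q_m = 61.1910.
Social marginal cost = private MC − MEB = 24.30 + 0.82q.
Set SMC = demand: 24.30 + 0.82q = 137.87 - 0.96q → q* = 63.8034.
The welfare-loss triangle has base |q_m − q*| and height MEB(q_m) (the vertical gap between SMC and demand is zero at q* and MEB at q_m).
DWL = ½ × 2.6124 × 4.6500 = 6.0738.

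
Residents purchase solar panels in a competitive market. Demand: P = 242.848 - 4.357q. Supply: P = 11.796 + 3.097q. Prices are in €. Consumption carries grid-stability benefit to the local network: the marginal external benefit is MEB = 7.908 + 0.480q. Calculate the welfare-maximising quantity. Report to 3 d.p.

Social marginal benefit = demand + MEB = 250.756 - 3.877q.
Set SMB = MC: 250.756 - 3.877q = 11.796 + 3.097q → q* = 34.2644.

q* = 34.264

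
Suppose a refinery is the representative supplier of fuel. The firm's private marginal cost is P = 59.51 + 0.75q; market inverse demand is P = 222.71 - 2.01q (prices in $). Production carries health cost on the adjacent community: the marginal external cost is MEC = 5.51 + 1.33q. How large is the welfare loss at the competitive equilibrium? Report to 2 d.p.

Market equilibrium (private): 59.51 + 0.75q = 222.71 - 2.01q → q_m = 59.1304.
Social marginal cost = private MC + MEC = 65.02 + 2.08q.
Set SMC = demand: 65.02 + 2.08q = 222.71 - 2.01q → q* = 38.5550.
The loss is the area between SMC and demand from q* to q_m; with linear curves that's a triangle of height MEC(q_m).
DWL = ½ × 20.5754 × 84.1535 = 865.7460.

DWL = $865.75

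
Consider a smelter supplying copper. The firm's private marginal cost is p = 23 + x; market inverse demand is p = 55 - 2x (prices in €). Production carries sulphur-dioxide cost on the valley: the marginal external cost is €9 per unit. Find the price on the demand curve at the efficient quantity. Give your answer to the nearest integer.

Social marginal cost = private MC + MEC = 32 + x.
Set SMC = demand: 32 + x = 55 - 2x → x* = 7.6667.
Consumer price on the demand curve at x*: 55 − 2×7.6667 = 39.6666.

P = €40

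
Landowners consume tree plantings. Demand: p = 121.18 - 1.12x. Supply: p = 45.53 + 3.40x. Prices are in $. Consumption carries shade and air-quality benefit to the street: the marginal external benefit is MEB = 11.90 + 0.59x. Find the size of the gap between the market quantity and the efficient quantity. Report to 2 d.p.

5.54 units

Market equilibrium (private): 45.53 + 3.40x = 121.18 - 1.12x → x_m = 16.7367.
Social marginal benefit = demand + MEB = 133.08 - 0.53x.
Set SMB = MC: 133.08 - 0.53x = 45.53 + 3.40x → x* = 22.2774.
Gap = |16.7367 − 22.2774| = 5.5407.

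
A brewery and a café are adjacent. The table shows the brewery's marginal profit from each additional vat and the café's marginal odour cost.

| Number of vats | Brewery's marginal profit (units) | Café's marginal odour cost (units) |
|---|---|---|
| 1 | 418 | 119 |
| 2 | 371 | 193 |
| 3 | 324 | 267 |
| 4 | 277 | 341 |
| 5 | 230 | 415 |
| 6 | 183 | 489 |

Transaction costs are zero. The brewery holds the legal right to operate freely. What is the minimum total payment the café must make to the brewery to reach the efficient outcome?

690

Left alone the brewery would choose level 6 (marginal profit stays positive).
Efficient level: k* = 3 (marginal profit ≥ marginal odour cost through 3).
The café must at least cover the brewery's forgone profit from cutting 6→3: 277 + 230 + 183 = 690.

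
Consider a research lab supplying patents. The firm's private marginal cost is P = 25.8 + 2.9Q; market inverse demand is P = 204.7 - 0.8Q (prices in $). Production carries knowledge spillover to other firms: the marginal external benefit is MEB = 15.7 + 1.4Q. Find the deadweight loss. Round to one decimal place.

Market equilibrium (private): 25.8 + 2.9Q = 204.7 - 0.8Q → Q_m = 48.3514.
Social marginal cost = private MC − MEB = 10.1 + 1.5Q.
Set SMC = demand: 10.1 + 1.5Q = 204.7 - 0.8Q → Q* = 84.6087.
The loss is the area between SMC and demand from Q* to Q_m; with linear curves that's a triangle of height MEB(Q_m).
DWL = ½ × 36.2573 × 83.3919 = 1511.7826.

DWL = $1511.8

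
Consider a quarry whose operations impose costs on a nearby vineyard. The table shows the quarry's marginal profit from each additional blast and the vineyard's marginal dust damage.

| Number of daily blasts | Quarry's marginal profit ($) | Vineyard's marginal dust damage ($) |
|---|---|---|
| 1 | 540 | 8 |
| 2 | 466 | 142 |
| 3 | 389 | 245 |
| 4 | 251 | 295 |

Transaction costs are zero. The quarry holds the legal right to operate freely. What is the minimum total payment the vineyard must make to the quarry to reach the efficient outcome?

$251

Left alone the quarry would choose level 4 (marginal profit stays positive).
Efficient level: k* = 3 (marginal profit ≥ marginal dust damage through 3).
The vineyard must at least cover the quarry's forgone profit from cutting 4→3: 251 = 251.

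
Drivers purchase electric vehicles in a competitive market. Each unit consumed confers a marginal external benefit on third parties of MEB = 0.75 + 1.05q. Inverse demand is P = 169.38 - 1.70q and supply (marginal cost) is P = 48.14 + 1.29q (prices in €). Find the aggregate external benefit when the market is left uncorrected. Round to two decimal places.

€893.61

Market equilibrium (private): 48.14 + 1.29q = 169.38 - 1.70q → q_m = 40.5485.
Total external benefit = ∫₀^{q_m} (0.75 + 1.05q) dq = 0.75×40.5485 + ½×1.05×40.5485² = 893.6063.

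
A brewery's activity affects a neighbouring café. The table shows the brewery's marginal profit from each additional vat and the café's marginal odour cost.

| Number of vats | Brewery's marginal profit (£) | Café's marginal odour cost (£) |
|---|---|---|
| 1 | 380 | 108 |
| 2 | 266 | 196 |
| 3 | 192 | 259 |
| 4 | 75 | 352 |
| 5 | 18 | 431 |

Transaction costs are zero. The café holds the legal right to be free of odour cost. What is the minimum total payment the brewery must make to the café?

£304

Efficient level: marginal profit ≥ marginal odour cost through level 2, so k* = 2.
With the café holding the right, the brewery must at least compensate total damage at k*: 108 + 196 = 304.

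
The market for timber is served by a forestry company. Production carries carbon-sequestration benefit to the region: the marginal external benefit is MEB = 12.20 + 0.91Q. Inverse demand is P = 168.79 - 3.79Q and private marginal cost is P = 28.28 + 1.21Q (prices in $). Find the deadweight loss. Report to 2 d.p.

Market equilibrium (private): 28.28 + 1.21Q = 168.79 - 3.79Q → Q_m = 28.1020.
Social marginal cost = private MC − MEB = 16.08 + 0.30Q.
Set SMC = demand: 16.08 + 0.30Q = 168.79 - 3.79Q → Q* = 37.3374.
The loss is the area between SMC and demand from Q* to Q_m; with linear curves that's a triangle of height MEB(Q_m).
DWL = ½ × 9.2354 × 37.7728 = 174.4235.

DWL = $174.42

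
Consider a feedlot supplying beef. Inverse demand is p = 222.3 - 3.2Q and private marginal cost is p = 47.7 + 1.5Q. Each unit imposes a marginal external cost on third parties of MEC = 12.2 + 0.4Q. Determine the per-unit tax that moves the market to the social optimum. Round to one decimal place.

Social marginal cost = private MC + MEC = 59.9 + 1.9Q.
Set SMC = demand: 59.9 + 1.9Q = 222.3 - 3.2Q → Q* = 31.8431.
The Pigouvian tax equals MEC at Q*: 12.2 + 0.4×31.8431 = 24.9372.

tax = 24.9 per unit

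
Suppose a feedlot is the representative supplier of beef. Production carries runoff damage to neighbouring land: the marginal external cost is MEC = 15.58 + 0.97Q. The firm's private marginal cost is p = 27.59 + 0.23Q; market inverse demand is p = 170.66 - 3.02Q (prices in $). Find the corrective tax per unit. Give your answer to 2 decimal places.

Social marginal cost = private MC + MEC = 43.17 + 1.20Q.
Set SMC = demand: 43.17 + 1.20Q = 170.66 - 3.02Q → Q* = 30.2109.
The Pigouvian tax equals MEC at Q*: 15.58 + 0.97×30.2109 = 44.8846.

tax = $44.88 per unit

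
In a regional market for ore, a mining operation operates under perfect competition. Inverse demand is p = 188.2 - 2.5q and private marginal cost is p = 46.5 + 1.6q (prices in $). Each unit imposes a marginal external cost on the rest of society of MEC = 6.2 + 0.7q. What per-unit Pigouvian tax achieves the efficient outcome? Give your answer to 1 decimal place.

tax = $26.0 per unit

Social marginal cost = private MC + MEC = 52.7 + 2.3q.
Set SMC = demand: 52.7 + 2.3q = 188.2 - 2.5q → q* = 28.2292.
The Pigouvian tax equals MEC at q*: 6.2 + 0.7×28.2292 = 25.9604.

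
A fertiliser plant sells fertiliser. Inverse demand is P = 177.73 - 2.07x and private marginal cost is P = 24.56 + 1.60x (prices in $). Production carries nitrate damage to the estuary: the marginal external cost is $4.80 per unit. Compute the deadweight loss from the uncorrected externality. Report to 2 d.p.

Market equilibrium (private): 24.56 + 1.60x = 177.73 - 2.07x → x_m = 41.7357.
Social marginal cost = private MC + MEC = 29.36 + 1.60x.
Set SMC = demand: 29.36 + 1.60x = 177.73 - 2.07x → x* = 40.4278.
Between x* and x_m the wedge SMC − demand runs linearly from 0 to MEC(x_m), so the loss is a triangle.
DWL = ½ × 1.3079 × 4.8000 = 3.1390.

DWL = $3.14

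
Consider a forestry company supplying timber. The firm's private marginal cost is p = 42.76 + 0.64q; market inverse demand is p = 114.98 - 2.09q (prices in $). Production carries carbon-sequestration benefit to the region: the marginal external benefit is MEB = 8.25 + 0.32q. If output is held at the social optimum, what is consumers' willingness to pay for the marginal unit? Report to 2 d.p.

Social marginal cost = private MC − MEB = 34.51 + 0.32q.
Set SMC = demand: 34.51 + 0.32q = 114.98 - 2.09q → q* = 33.3900.
Consumer price on the demand curve at q*: 114.98 − 2.09×33.3900 = 45.1949.

P = $45.19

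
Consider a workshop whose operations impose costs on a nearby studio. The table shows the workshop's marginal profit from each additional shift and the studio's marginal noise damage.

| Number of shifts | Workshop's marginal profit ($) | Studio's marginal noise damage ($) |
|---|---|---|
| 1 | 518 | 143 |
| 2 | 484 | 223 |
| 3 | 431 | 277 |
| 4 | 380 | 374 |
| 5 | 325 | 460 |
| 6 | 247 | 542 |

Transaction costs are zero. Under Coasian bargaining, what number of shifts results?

4

Bargaining reaches the level where marginal profit last exceeds marginal noise damage.
That holds through level 4 (380 ≥ 374) but not at 5 (325 < 460).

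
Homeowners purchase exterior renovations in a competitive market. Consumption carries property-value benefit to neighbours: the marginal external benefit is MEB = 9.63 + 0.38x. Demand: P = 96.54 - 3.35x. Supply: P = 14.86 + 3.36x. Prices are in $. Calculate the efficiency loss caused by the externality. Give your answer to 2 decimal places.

Market equilibrium (private): 14.86 + 3.36x = 96.54 - 3.35x → x_m = 12.1729.
Social marginal benefit = demand + MEB = 106.17 - 2.97x.
Set SMB = MC: 106.17 - 2.97x = 14.86 + 3.36x → x* = 14.4250.
The welfare-loss triangle has base |x_m − x*| and height MEB(x_m) (the vertical gap between SMB and MC is zero at x* and MEB at x_m).
DWL = ½ × 2.2521 × 14.2557 = 16.0526.

DWL = $16.05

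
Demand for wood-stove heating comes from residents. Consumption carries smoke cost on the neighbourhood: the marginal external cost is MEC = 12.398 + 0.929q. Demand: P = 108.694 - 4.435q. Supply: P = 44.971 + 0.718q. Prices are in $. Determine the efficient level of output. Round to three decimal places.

Social marginal benefit = demand − MEC = 96.296 - 5.364q.
Set SMB = MC: 96.296 - 5.364q = 44.971 + 0.718q → q* = 8.4388.

q* = 8.439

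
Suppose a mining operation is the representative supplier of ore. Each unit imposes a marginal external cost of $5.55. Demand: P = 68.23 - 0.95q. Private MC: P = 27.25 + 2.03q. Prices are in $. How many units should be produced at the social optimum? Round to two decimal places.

Social marginal cost = private MC + MEC = 32.80 + 2.03q.
Set SMC = demand: 32.80 + 2.03q = 68.23 - 0.95q → q* = 11.8893.

q* = 11.89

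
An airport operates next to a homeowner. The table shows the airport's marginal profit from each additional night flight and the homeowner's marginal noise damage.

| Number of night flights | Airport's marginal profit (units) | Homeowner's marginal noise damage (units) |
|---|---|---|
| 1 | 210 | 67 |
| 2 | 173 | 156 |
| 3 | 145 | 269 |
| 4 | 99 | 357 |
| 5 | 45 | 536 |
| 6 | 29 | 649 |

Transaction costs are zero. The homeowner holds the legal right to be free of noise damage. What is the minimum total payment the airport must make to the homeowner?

Efficient level: marginal profit ≥ marginal noise damage through level 2, so k* = 2.
With the homeowner holding the right, the airport must at least compensate total damage at k*: 67 + 156 = 223.

223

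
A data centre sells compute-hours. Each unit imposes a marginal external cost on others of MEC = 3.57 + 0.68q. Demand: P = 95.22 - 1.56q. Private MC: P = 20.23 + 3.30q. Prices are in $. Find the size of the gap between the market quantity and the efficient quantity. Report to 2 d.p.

2.54 units

Market equilibrium (private): 20.23 + 3.30q = 95.22 - 1.56q → q_m = 15.4300.
Social marginal cost = private MC + MEC = 23.80 + 3.98q.
Set SMC = demand: 23.80 + 3.98q = 95.22 - 1.56q → q* = 12.8917.
Gap = |15.4300 − 12.8917| = 2.5383.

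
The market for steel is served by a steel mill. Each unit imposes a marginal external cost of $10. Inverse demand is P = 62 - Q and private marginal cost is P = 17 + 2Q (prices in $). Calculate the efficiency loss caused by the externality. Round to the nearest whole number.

Market equilibrium (private): 17 + 2Q = 62 - Q → Q_m = 15.0000.
Social marginal cost = private MC + MEC = 27 + 2Q.
Set SMC = demand: 27 + 2Q = 62 - Q → Q* = 11.6667.
Between Q* and Q_m the wedge SMC − demand runs linearly from 0 to MEC(Q_m), so the loss is a triangle.
DWL = ½ × 3.3333 × 10.0000 = 16.6665.

DWL = $17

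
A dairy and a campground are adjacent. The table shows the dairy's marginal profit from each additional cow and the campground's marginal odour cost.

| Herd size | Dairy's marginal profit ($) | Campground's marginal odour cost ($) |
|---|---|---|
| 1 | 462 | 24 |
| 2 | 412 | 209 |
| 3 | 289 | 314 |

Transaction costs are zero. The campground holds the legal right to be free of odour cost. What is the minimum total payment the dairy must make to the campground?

Efficient level: marginal profit ≥ marginal odour cost through level 2, so k* = 2.
With the campground holding the right, the dairy must at least compensate total damage at k*: 24 + 209 = 233.

$233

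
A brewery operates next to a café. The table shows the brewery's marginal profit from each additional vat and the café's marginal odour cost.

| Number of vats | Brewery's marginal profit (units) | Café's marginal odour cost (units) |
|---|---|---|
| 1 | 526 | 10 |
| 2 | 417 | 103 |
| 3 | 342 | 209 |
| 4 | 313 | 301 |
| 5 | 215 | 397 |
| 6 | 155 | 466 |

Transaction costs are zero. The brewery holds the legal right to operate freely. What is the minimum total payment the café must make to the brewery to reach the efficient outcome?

370

Left alone the brewery would choose level 6 (marginal profit stays positive).
Efficient level: k* = 4 (marginal profit ≥ marginal odour cost through 4).
The café must at least cover the brewery's forgone profit from cutting 6→4: 215 + 155 = 370.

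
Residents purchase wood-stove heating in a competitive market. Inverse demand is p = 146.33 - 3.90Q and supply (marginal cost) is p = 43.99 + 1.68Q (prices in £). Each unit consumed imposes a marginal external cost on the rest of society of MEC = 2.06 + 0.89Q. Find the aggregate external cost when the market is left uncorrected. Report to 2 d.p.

£187.47

Market equilibrium (private): 43.99 + 1.68Q = 146.33 - 3.90Q → Q_m = 18.3405.
Total external cost = ∫₀^{Q_m} (2.06 + 0.89Q) dQ = 2.06×18.3405 + ½×0.89×18.3405² = 187.4678.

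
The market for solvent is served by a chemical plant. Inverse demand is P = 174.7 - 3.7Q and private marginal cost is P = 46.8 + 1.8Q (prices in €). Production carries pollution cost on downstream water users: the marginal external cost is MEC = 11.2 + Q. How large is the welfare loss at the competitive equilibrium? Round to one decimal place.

DWL = €91.3

Market equilibrium (private): 46.8 + 1.8Q = 174.7 - 3.7Q → Q_m = 23.2545.
Social marginal cost = private MC + MEC = 58.0 + 2.8Q.
Set SMC = demand: 58.0 + 2.8Q = 174.7 - 3.7Q → Q* = 17.9538.
The welfare-loss triangle has base |Q_m − Q*| and height MEC(Q_m) (the vertical gap between SMC and demand is zero at Q* and MEC at Q_m).
DWL = ½ × 5.3007 × 34.4545 = 91.3165.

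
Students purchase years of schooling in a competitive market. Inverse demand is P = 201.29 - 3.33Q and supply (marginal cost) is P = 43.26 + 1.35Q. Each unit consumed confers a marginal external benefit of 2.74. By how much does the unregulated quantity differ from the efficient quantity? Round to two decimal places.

Market equilibrium (private): 43.26 + 1.35Q = 201.29 - 3.33Q → Q_m = 33.7671.
Social marginal benefit = demand + MEB = 204.03 - 3.33Q.
Set SMB = MC: 204.03 - 3.33Q = 43.26 + 1.35Q → Q* = 34.3526.
Gap = |33.7671 − 34.3526| = 0.5855.

0.59 units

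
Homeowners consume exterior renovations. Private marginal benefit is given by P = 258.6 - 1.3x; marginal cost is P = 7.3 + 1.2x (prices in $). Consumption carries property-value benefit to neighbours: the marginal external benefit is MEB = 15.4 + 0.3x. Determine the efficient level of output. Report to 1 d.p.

Social marginal benefit = demand + MEB = 274.0 - x.
Set SMB = MC: 274.0 - x = 7.3 + 1.2x → x* = 121.2273.

x* = 121.2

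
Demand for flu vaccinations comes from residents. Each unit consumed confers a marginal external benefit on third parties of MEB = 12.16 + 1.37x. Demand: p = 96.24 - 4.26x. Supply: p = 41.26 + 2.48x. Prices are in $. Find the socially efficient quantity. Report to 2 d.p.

Social marginal benefit = demand + MEB = 108.40 - 2.89x.
Set SMB = MC: 108.40 - 2.89x = 41.26 + 2.48x → x* = 12.5028.

x* = 12.50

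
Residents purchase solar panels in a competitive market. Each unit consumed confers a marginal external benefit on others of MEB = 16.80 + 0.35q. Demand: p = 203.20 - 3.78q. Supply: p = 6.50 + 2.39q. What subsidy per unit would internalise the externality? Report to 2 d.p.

Social marginal benefit = demand + MEB = 220.00 - 3.43q.
Set SMB = MC: 220.00 - 3.43q = 6.50 + 2.39q → q* = 36.6838.
The Pigouvian subsidy equals MEB at q*: 16.80 + 0.35×36.6838 = 29.6393.

subsidy = 29.64 per unit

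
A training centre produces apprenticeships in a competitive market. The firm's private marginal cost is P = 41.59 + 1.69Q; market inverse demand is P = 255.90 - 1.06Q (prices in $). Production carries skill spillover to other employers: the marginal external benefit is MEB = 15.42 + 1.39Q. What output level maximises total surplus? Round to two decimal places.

Q* = 168.92

Social marginal cost = private MC − MEB = 26.17 + 0.30Q.
Set SMC = demand: 26.17 + 0.30Q = 255.90 - 1.06Q → Q* = 168.9191.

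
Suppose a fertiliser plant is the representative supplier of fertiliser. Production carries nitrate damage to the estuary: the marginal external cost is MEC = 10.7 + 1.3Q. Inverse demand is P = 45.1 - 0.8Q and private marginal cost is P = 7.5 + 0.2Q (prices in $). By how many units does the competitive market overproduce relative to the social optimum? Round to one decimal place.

Market equilibrium (private): 7.5 + 0.2Q = 45.1 - 0.8Q → Q_m = 37.6000.
Social marginal cost = private MC + MEC = 18.2 + 1.5Q.
Set SMC = demand: 18.2 + 1.5Q = 45.1 - 0.8Q → Q* = 11.6957.
Gap = |37.6000 − 11.6957| = 25.9043.

25.9 units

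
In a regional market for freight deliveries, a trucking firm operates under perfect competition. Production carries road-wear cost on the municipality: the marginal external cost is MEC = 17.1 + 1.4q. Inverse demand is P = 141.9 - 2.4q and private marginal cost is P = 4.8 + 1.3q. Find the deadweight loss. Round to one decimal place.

Market equilibrium (private): 4.8 + 1.3q = 141.9 - 2.4q → q_m = 37.0541.
Social marginal cost = private MC + MEC = 21.9 + 2.7q.
Set SMC = demand: 21.9 + 2.7q = 141.9 - 2.4q → q* = 23.5294.
The welfare-loss triangle has base |q_m − q*| and height MEC(q_m) (the vertical gap between SMC and demand is zero at q* and MEC at q_m).
DWL = ½ × 13.5247 × 68.9757 = 466.4378.

DWL = 466.4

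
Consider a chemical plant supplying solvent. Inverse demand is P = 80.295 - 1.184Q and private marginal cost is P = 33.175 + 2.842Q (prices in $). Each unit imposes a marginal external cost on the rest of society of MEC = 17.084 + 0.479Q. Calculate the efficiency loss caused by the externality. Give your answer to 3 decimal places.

DWL = $57.141

Market equilibrium (private): 33.175 + 2.842Q = 80.295 - 1.184Q → Q_m = 11.7039.
Social marginal cost = private MC + MEC = 50.259 + 3.321Q.
Set SMC = demand: 50.259 + 3.321Q = 80.295 - 1.184Q → Q* = 6.6673.
Height of the DWL triangle at Q_m is SMC(Q_m) − demand(Q_m) = MEC(Q_m) = 22.6902.
DWL = ½ × 5.0366 × 22.6902 = 57.1407.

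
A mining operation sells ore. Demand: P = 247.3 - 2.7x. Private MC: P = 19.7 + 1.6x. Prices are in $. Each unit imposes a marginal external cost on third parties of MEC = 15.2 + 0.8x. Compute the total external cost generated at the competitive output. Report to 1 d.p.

Market equilibrium (private): 19.7 + 1.6x = 247.3 - 2.7x → x_m = 52.9302.
Total external cost = ∫₀^{x_m} (15.2 + 0.8x) dx = 15.2×52.9302 + ½×0.8×52.9302² = 1925.1815.

$1925.2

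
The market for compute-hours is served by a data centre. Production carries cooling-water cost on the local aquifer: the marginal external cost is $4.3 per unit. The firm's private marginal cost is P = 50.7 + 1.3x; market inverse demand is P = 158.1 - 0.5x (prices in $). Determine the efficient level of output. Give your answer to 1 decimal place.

Social marginal cost = private MC + MEC = 55.0 + 1.3x.
Set SMC = demand: 55.0 + 1.3x = 158.1 - 0.5x → x* = 57.2778.

x* = 57.3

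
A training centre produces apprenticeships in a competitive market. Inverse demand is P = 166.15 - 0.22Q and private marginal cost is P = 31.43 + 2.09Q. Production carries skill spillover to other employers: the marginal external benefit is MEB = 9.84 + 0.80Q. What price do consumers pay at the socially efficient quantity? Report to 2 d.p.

P = 145.09

Social marginal cost = private MC − MEB = 21.59 + 1.29Q.
Set SMC = demand: 21.59 + 1.29Q = 166.15 - 0.22Q → Q* = 95.7351.
Consumer price on the demand curve at Q*: 166.15 − 0.22×95.7351 = 145.0883.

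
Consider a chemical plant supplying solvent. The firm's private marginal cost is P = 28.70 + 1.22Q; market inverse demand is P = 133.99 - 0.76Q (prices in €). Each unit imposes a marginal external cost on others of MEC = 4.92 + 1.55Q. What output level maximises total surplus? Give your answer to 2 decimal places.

Social marginal cost = private MC + MEC = 33.62 + 2.77Q.
Set SMC = demand: 33.62 + 2.77Q = 133.99 - 0.76Q → Q* = 28.4334.

Q* = 28.43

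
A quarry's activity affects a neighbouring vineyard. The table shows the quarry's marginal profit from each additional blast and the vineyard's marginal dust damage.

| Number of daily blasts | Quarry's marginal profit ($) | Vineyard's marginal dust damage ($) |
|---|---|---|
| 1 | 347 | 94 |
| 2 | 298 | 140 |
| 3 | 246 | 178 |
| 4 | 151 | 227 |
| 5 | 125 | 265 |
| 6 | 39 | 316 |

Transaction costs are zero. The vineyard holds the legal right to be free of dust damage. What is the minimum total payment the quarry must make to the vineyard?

$412

Efficient level: marginal profit ≥ marginal dust damage through level 3, so k* = 3.
With the vineyard holding the right, the quarry must at least compensate total damage at k*: 94 + 140 + 178 = 412.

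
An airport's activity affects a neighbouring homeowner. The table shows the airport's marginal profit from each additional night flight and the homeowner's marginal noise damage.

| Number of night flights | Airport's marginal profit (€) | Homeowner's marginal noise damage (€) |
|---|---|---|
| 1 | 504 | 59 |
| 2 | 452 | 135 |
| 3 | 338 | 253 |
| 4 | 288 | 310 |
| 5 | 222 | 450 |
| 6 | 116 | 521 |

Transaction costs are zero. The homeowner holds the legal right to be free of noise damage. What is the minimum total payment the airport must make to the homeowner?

Efficient level: marginal profit ≥ marginal noise damage through level 3, so k* = 3.
With the homeowner holding the right, the airport must at least compensate total damage at k*: 59 + 135 + 253 = 447.

€447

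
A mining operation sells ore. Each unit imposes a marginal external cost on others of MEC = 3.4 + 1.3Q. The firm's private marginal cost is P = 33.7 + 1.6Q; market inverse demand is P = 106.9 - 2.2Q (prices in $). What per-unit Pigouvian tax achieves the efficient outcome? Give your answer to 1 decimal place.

Social marginal cost = private MC + MEC = 37.1 + 2.9Q.
Set SMC = demand: 37.1 + 2.9Q = 106.9 - 2.2Q → Q* = 13.6863.
The Pigouvian tax equals MEC at Q*: 3.4 + 1.3×13.6863 = 21.1922.

tax = $21.2 per unit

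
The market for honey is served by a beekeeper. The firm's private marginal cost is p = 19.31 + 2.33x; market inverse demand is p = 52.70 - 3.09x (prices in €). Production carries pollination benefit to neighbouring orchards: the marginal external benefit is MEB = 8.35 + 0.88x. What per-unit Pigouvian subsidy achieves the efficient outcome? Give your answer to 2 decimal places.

subsidy = €16.44 per unit

Social marginal cost = private MC − MEB = 10.96 + 1.45x.
Set SMC = demand: 10.96 + 1.45x = 52.70 - 3.09x → x* = 9.1938.
The Pigouvian subsidy equals MEB at x*: 8.35 + 0.88×9.1938 = 16.4405.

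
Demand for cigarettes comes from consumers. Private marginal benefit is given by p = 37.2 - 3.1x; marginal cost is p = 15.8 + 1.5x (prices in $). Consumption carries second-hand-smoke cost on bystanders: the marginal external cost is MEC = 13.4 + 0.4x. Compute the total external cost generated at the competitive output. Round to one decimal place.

Market equilibrium (private): 15.8 + 1.5x = 37.2 - 3.1x → x_m = 4.6522.
Total external cost = ∫₀^{x_m} (13.4 + 0.4x) dx = 13.4×4.6522 + ½×0.4×4.6522² = 66.6681.

$66.7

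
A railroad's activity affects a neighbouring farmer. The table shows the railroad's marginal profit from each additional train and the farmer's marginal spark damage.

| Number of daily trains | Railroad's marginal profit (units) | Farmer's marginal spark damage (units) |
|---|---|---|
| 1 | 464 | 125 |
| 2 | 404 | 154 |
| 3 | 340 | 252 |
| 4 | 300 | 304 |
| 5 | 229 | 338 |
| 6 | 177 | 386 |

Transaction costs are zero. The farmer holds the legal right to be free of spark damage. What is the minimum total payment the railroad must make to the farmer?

Efficient level: marginal profit ≥ marginal spark damage through level 3, so k* = 3.
With the farmer holding the right, the railroad must at least compensate total damage at k*: 125 + 154 + 252 = 531.

531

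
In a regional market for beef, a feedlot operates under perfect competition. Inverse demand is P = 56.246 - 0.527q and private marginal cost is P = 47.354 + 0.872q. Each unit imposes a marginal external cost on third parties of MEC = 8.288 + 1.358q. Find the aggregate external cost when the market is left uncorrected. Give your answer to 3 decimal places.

80.109

Market equilibrium (private): 47.354 + 0.872q = 56.246 - 0.527q → q_m = 6.3560.
Total external cost = ∫₀^{q_m} (8.288 + 1.358q) dq = 8.288×6.3560 + ½×1.358×6.3560² = 80.1093.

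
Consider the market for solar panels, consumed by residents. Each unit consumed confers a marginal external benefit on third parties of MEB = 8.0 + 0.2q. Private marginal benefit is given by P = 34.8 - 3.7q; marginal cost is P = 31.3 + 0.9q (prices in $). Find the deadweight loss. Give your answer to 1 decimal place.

Market equilibrium (private): 31.3 + 0.9q = 34.8 - 3.7q → q_m = 0.7609.
Social marginal benefit = demand + MEB = 42.8 - 3.5q.
Set SMB = MC: 42.8 - 3.5q = 31.3 + 0.9q → q* = 2.6136.
The loss is the area between SMB and MC from q* to q_m; with linear curves that's a triangle of height MEB(q_m).
DWL = ½ × 1.8527 × 8.1522 = 7.5518.

DWL = $7.6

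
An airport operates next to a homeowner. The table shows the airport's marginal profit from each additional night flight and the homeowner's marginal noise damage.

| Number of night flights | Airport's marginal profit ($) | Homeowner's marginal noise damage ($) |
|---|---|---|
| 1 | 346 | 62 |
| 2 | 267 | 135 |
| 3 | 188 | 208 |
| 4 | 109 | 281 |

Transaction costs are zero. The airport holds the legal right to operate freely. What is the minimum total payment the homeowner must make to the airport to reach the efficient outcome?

$297

Left alone the airport would choose level 4 (marginal profit stays positive).
Efficient level: k* = 2 (marginal profit ≥ marginal noise damage through 2).
The homeowner must at least cover the airport's forgone profit from cutting 4→2: 188 + 109 = 297.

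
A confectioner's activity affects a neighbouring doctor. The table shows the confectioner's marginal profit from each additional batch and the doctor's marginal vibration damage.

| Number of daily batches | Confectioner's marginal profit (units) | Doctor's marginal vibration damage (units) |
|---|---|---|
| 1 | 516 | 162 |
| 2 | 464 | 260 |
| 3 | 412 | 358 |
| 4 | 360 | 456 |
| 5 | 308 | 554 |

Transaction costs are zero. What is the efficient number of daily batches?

Bargaining reaches the level where marginal profit last exceeds marginal vibration damage.
That holds through level 3 (412 ≥ 358) but not at 4 (360 < 456).

3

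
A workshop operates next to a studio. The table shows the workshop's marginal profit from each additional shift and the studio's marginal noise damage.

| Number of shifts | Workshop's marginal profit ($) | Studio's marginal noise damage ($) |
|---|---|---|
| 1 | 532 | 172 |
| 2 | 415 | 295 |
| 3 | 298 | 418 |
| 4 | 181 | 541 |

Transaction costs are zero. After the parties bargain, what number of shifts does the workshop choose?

Bargaining reaches the level where marginal profit last exceeds marginal noise damage.
That holds through level 2 (415 ≥ 295) but not at 3 (298 < 418).

2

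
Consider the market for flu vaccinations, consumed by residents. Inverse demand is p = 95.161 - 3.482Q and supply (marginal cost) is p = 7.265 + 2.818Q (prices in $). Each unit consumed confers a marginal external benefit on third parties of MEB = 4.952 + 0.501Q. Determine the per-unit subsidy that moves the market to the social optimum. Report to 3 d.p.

Social marginal benefit = demand + MEB = 100.113 - 2.981Q.
Set SMB = MC: 100.113 - 2.981Q = 7.265 + 2.818Q → Q* = 16.0110.
The Pigouvian subsidy equals MEB at Q*: 4.952 + 0.501×16.0110 = 12.9735.

subsidy = $12.974 per unit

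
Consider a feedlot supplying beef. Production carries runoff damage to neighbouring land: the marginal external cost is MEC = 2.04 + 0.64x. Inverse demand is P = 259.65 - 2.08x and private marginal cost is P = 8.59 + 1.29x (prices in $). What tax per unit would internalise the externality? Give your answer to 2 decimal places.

tax = $41.78 per unit

Social marginal cost = private MC + MEC = 10.63 + 1.93x.
Set SMC = demand: 10.63 + 1.93x = 259.65 - 2.08x → x* = 62.0998.
The Pigouvian tax equals MEC at x*: 2.04 + 0.64×62.0998 = 41.7839.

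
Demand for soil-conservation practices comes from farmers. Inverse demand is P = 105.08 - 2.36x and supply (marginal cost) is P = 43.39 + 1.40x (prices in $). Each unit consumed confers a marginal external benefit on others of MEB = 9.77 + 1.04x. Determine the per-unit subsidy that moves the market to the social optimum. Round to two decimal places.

subsidy = $37.09 per unit

Social marginal benefit = demand + MEB = 114.85 - 1.32x.
Set SMB = MC: 114.85 - 1.32x = 43.39 + 1.40x → x* = 26.2721.
The Pigouvian subsidy equals MEB at x*: 9.77 + 1.04×26.2721 = 37.0930.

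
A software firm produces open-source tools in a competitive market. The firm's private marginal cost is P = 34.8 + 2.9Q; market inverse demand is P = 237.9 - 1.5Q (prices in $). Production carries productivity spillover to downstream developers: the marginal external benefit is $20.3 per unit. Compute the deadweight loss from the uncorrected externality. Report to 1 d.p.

Market equilibrium (private): 34.8 + 2.9Q = 237.9 - 1.5Q → Q_m = 46.1591.
Social marginal cost = private MC − MEB = 14.5 + 2.9Q.
Set SMC = demand: 14.5 + 2.9Q = 237.9 - 1.5Q → Q* = 50.7727.
The welfare-loss triangle has base |Q_m − Q*| and height MEB(Q_m) (the vertical gap between SMC and demand is zero at Q* and MEB at Q_m).
DWL = ½ × 4.6136 × 20.3000 = 46.8280.

DWL = $46.8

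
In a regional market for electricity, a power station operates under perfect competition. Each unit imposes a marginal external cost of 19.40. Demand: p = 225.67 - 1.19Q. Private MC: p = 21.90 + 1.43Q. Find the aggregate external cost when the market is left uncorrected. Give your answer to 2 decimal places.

1508.83

Market equilibrium (private): 21.90 + 1.43Q = 225.67 - 1.19Q → Q_m = 77.7748.
Total external cost = MEC × Q_m = 19.40 × 77.7748 = 1508.8311.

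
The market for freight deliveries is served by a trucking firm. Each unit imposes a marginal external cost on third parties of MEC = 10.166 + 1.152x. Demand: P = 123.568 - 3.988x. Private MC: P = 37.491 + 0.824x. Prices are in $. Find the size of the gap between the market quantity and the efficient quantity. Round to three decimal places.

Market equilibrium (private): 37.491 + 0.824x = 123.568 - 3.988x → x_m = 17.8880.
Social marginal cost = private MC + MEC = 47.657 + 1.976x.
Set SMC = demand: 47.657 + 1.976x = 123.568 - 3.988x → x* = 12.7282.
Gap = |17.8880 − 12.7282| = 5.1598.

5.160 units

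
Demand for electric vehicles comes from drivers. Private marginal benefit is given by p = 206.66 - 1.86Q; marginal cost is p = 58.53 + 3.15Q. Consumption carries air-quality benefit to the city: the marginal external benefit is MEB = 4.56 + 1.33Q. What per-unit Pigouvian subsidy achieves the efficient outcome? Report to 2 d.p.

subsidy = 59.74 per unit

Social marginal benefit = demand + MEB = 211.22 - 0.53Q.
Set SMB = MC: 211.22 - 0.53Q = 58.53 + 3.15Q → Q* = 41.4918.
The Pigouvian subsidy equals MEB at Q*: 4.56 + 1.33×41.4918 = 59.7441.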